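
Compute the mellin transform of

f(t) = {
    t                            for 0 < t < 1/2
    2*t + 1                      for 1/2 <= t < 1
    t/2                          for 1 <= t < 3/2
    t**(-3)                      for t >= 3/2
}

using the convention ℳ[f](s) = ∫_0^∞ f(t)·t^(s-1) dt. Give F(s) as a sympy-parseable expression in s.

(270*2**s*s**2 - 702*2**s*s - 324*2**s + 49*3**s*s**2 - 275*3**s*s - 162*s**2 + 378*s + 324)/(108*2**s*s*(s**2 - 2*s - 3))
  -1 < Re(s) < 3

f breaks at 1/2, 1, 3/2 into 4 integrals to sum
on [0, 1/2) integrate f = t against the kernel
∫ (2*t + 1)·t^(s-1) over [1/2, 1)
between 1 and 3/2 the integrand is t/2·t^(s-1)
∫ t**(-3)·t^(s-1) over [3/2, ∞)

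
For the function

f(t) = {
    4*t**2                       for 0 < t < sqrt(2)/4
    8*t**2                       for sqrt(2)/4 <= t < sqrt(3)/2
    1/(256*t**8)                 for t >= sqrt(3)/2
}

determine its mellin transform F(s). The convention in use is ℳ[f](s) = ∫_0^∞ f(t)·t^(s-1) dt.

(sqrt(2)/4)**s*(972*6**(s/2)*(s - 8) - 2*6**(s/2)*(s + 2) - 81*s + 648)/(162*(s - 8)*(s + 2))
  -2 < Re(s) < 8

peel off the common scale on t: t**2 on [0, sqrt(2)/2); 2*t**2 on [sqrt(2)/2, sqrt(3)); t**(-8) on [sqrt(3), ∞)
strip the power substitution: t on [0, 1/2); 2*t on [1/2, 3); t**(-4) on [3, ∞)
decompose at sqrt(2)/4, sqrt(3)/2; ℳ[f](s) sums the 3 pieces' integrals
segment [0, sqrt(2)/4) carries 4*t**2; integrate it
∫ 8*t**2·t^(s-1) over [sqrt(2)/4, sqrt(3)/2)
the [sqrt(3)/2, ∞) slice contributes ∫ 1/(256*t**8)·t^(s-1) dt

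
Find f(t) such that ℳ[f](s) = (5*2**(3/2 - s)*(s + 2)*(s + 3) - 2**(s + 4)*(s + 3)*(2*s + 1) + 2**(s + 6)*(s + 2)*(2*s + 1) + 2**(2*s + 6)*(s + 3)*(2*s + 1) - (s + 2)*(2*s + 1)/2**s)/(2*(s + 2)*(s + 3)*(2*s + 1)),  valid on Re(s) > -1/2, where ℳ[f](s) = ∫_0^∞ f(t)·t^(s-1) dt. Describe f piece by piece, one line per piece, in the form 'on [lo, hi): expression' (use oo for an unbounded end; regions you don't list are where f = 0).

on [0, 1/2): 5*sqrt(t)
on [1/2, 2): 4*t**3
on [2, 4): 2*t**2

summing 3 kernel integrals split by 1/2, 2 yields ℳ[f](s)
between 0 and 1/2 the integrand is 5*sqrt(t)·t^(s-1)
on [1/2, 2): add ∫ 4*t**3·t^(s-1) dt
for t in [2, 4): the term is ∫ 2*t**2·t^(s-1)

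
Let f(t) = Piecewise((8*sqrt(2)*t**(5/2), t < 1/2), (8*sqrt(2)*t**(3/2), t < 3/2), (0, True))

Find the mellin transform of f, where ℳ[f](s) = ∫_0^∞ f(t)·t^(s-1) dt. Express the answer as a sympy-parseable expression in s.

reversing the shared t-power: 8*sqrt(2)*t**(7/2) on [0, 1/2); 8*sqrt(2)*t**(5/2) on [1/2, 3/2)
remove the common scale on t first: t**(7/2) on [0, 1); 2*t**(5/2) on [1, 3)
undo the shared t-power: t**(3/2) on [0, 1); 2*sqrt(t) on [1, 3)
along the cuts 1/2, ℳ[f](s) splits into 2 integrals
on [0, 1/2): add ∫ 8*sqrt(2)*t**(5/2)·t^(s-1) dt
on [1/2, 3/2): add ∫ 8*sqrt(2)*t**(3/2)·t^(s-1) dt

2**(2 - s)*(3**(s + 3/2)*(4*s + 10) - 2*s - 7)/((2*s + 3)*(2*s + 5))
  Re(s) > -5/2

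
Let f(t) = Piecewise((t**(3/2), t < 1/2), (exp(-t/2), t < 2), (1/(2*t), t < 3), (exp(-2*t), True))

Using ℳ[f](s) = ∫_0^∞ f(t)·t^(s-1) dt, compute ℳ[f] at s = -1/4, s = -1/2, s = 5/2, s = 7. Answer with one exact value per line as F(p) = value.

split f at 1/2, 2, 3: ℳ[f](s) collects 4 kernel integrals
[0, 1/2) adds the kernel integral of t**(3/2)
between 1/2 and 2 the integrand is exp(-t/2)·t^(s-1)
segment [2, 3) carries 1/(2*t); integrate it
for t in [3, ∞): the term is ∫ exp(-2*t)·t^(s-1)

F(-1/4) = -2**(3/4)*uppergamma(-1/4, 1)/2 - 2*3**(3/4)/45 + 2**(1/4)*uppergamma(-1/4, 6) + 3*2**(3/4)/10 + 2**(3/4)*uppergamma(-1/4, 1/4)/2
F(-1/2) = -sqrt(2)*sqrt(pi)*erfc(1/2) - sqrt(2)*exp(-1) - sqrt(3)/27 - 2*sqrt(2)*sqrt(pi)*erfc(sqrt(6)) + 2*sqrt(3)*exp(-6)/3 + sqrt(2)/12 + sqrt(2)*sqrt(pi)*erfc(1) + 1/2 + 2*sqrt(2)*exp(-1/4)
F(5/2) = -10*sqrt(2)*exp(-1) - 3*sqrt(2)*sqrt(pi)*erfc(1) - 2*sqrt(2)/3 + 3*sqrt(2)*sqrt(pi)*erfc(sqrt(6))/32 + 15*sqrt(3)*exp(-6)/8 + 1/64 + sqrt(3) + 3*sqrt(2)*sqrt(pi)*erfc(1/2) + 7*sqrt(2)*exp(-1/4)/2
F(7) = -250496*exp(-1) + sqrt(2)/4352 + 11007*exp(-6)/8 + 665/12 + 3786745*exp(-1/4)/32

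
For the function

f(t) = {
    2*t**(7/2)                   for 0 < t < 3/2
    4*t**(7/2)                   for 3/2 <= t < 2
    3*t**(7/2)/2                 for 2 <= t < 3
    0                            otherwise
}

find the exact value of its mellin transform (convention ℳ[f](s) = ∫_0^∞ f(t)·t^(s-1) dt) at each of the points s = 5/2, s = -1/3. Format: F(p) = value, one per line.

F(5/2) = 39383/192
F(-1/3) = -81*2**(5/6)*3**(1/6)/76 + 120*2**(1/6)/19 + 243*3**(1/6)/19

cuts at 3/2, 2: linearity sums the 3 kernel integrals
between 0 and 3/2 the integrand is 2*t**(7/2)·t^(s-1)
∫ over [3/2, 2) of 4*t**(7/2)·t^(s-1) joins the sum
on [2, 3): add ∫ 3*t**(7/2)/2·t^(s-1) dt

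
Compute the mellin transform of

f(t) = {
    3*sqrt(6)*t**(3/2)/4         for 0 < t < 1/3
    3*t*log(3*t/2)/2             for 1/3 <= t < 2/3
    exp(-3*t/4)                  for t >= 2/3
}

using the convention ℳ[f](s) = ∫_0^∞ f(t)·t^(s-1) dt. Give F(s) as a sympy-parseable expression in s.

reversing the common scale on t: t**(3/2) on [0, 1/2); t*log(t) on [1/2, 1); exp(-t/2) on [1, ∞)
decompose at 1/3, 2/3; ℳ[f](s) sums the 3 pieces' integrals
piece [0, 1/3): integrate 3*sqrt(6)*t**(3/2)/4 against the kernel
∫ 3*t*log(3*t/2)/2·t^(s-1) over [1/3, 2/3)
[2/3, ∞) adds the kernel integral of exp(-3*t/4)

(2*2**(2*s)*(2*s + 3)*(s**2 + 2*s + 1)*uppergamma(s, 1/2) - 2*2**s*(2*s + 3) + s*(2*s + 3)*log(2) + 2*s + (2*s + 3)*log(2) + sqrt(2)*(s**2 + 2*s + 1) + 3)/(2*3**s*(2*s + 3)*(s**2 + 2*s + 1))
  Re(s) > -3/2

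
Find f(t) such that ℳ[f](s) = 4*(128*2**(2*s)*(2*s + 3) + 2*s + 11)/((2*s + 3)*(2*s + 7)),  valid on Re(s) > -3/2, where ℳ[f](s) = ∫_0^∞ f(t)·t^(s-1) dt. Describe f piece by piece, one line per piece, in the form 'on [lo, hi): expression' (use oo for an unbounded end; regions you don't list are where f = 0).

on [0, 1): 4*t**(3/2)
on [1, 4): 2*t**(7/2)

the 2 pieces separated at 1 each add one integral
∫ 4*t**(3/2)·t^(s-1) over [0, 1)
[1, 4) adds the kernel integral of 2*t**(7/2)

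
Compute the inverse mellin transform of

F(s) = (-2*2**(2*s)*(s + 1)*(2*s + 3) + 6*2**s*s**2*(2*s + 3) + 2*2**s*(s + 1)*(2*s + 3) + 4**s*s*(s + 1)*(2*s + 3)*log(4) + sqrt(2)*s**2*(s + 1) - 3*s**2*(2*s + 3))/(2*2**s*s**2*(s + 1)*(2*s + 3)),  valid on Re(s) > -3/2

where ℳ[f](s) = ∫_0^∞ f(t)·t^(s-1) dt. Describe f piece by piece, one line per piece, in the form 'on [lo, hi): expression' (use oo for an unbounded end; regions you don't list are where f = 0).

on [0, 1/2): t**(3/2)
on [1/2, 1): 3*t
on [1, 2): log(t)

cuts at 1/2, 1: linearity sums the 3 kernel integrals
on [0, 1/2): add ∫ t**(3/2)·t^(s-1) dt
on [1/2, 1) integrate f = 3*t against the kernel
over [1, 2), the kernel integral of log(t) enters the sum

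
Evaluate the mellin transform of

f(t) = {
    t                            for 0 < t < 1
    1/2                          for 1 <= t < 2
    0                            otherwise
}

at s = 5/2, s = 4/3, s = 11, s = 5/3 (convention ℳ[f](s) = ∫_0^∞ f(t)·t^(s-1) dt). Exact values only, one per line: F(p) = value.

F(5/2) = 3/35 + 4*sqrt(2)/5
F(4/3) = 3/56 + 3*2**(1/3)/4
F(11) = 12293/132
F(5/3) = 3/40 + 3*2**(2/3)/5

linearity at 1 turns ℳ[f](s) into 2 summed integrals
∫ t·t^(s-1) over [0, 1)
∫ over [1, 2) of 1/2·t^(s-1) joins the sum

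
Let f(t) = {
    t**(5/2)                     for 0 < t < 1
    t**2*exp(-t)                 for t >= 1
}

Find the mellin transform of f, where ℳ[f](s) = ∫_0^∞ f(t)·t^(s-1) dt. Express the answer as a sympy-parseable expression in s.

((2*s + 5)*uppergamma(s + 2, 1) + 2)/(2*s + 5)
  Re(s) > -5/2

invert the shared t-power to get sqrt(t) on [0, 1); exp(-t) on [1, ∞)
summing 2 kernel integrals split by 1 yields ℳ[f](s)
the [0, 1) slice contributes ∫ t**(5/2)·t^(s-1) dt
on [1, ∞) integrate f = t**2*exp(-t) against the kernel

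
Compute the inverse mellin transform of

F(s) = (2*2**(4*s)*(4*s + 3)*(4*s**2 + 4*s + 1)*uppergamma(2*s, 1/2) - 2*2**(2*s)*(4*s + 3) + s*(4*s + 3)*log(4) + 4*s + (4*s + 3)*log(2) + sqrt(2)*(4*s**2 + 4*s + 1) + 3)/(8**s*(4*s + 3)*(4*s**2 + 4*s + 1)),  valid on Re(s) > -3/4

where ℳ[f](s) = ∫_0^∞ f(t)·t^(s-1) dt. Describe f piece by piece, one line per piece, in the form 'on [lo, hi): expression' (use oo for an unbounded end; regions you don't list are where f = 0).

on [0, 1/8): 2**(3/4)*t**(3/4)
on [1/8, 1/2): sqrt(2)*sqrt(t)*log(sqrt(2)*sqrt(t))
on [1/2, oo): exp(-sqrt(2)*sqrt(t)/2)

peel off the common scale on t: t**(3/4) on [0, 1/4); sqrt(t)*log(sqrt(t)) on [1/4, 1); exp(-sqrt(t)/2) on [1, ∞)
undo the power substitution: t**(3/2) on [0, 1/2); t*log(t) on [1/2, 1); exp(-t/2) on [1, ∞)
summing 3 kernel integrals split by 1/8, 1/2 yields ℳ[f](s)
on [0, 1/8) integrate f = 2**(3/4)*t**(3/4) against the kernel
∫ sqrt(2)*sqrt(t)*log(sqrt(2)*sqrt(t))·t^(s-1) over [1/8, 1/2)
segment 1/2 to ∞ holds exp(-sqrt(2)*sqrt(t)/2); add its integral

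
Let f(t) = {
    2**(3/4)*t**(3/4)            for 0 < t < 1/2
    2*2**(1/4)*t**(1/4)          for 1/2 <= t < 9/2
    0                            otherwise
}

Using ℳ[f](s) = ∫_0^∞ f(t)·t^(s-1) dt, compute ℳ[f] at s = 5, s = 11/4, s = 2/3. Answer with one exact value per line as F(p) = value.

the common scale on t comes off first: t**(3/4) on [0, 1); 2*t**(1/4) on [1, 9)
the power substitution comes off first: t**(3/2) on [0, 1); 2*sqrt(t) on [1, 3)
summing 2 kernel integrals split by 1/2 yields ℳ[f](s)
piece [0, 1/2): integrate 2**(3/4)*t**(3/4) against the kernel
piece [1/2, 9/2): integrate 2*2**(1/4)*t**(1/4) against the kernel

F(5) = -25/3864 + 19683*sqrt(3)/28
F(11/4) = 5099*2**(1/4)/84
F(2/3) = 6*2**(1/3)*(-23 + 102*3**(5/6))/187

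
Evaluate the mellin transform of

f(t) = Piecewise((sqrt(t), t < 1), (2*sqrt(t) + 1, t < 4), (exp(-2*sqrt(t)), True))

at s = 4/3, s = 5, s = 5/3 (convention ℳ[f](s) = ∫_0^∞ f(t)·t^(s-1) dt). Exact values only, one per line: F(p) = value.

F(4/3) = -57/44 + 2**(1/3)*uppergamma(8/3, 4)/4 + 129*2**(2/3)/11
F(5) = 153527*exp(-4)/4 + 52203/55
F(5/3) = -69/65 + 2**(2/3)*uppergamma(10/3, 4)/8 + 1272*2**(1/3)/65

invert the power substitution to get t on [0, 1); 2*t + 1 on [1, 2); exp(-2*t) on [2, ∞)
linearity at 1, 4 turns ℳ[f](s) into 3 summed integrals
on [0, 1) integrate f = sqrt(t) against the kernel
piece [1, 4): integrate (2*sqrt(t) + 1) against the kernel
the [4, ∞) slice contributes ∫ exp(-2*sqrt(t))·t^(s-1) dt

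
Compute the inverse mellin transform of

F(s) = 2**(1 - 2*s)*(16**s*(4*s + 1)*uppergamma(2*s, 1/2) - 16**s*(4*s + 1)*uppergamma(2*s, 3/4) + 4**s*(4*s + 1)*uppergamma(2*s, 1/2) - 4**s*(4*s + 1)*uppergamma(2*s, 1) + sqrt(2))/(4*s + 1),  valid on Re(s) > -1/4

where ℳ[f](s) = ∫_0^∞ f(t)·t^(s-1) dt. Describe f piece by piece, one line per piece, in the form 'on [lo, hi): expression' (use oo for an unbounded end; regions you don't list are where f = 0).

back out the power substitution: sqrt(t) on [0, 1/2); exp(-t) on [1/2, 1); exp(-t/2) on [1, 3/2)
breakpoints 1/4, 1: one integral from each of the 3 segments
on [0, 1/4) integrate f = t**(1/4) against the kernel
the [1/4, 1) slice contributes ∫ exp(-sqrt(t))·t^(s-1) dt
piece [1, 9/4): integrate exp(-sqrt(t)/2) against the kernel

on [0, 1/4): t**(1/4)
on [1/4, 1): exp(-sqrt(t))
on [1, 9/4): exp(-sqrt(t)/2)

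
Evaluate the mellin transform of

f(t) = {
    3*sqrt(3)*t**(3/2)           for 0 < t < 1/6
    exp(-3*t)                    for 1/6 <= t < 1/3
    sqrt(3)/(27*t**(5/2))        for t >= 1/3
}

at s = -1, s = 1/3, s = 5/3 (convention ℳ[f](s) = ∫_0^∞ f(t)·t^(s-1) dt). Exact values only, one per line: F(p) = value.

F(-1) = -3*expint(2, 1) + 6/7 + 6*expint(2, 1/2) + 3*sqrt(2)
F(1/3) = 3**(2/3)*(-286*uppergamma(1/3, 1) + 39*2**(1/6) + 132 + 286*uppergamma(1/3, 1/2))/858
F(5/3) = 3**(1/3)*(-760*uppergamma(5/3, 1) + 15*2**(5/6) + 760*uppergamma(5/3, 1/2) + 912)/6840

reversing the common scale on t: t**(3/2) on [0, 1/2); exp(-t) on [1/2, 1); t**(-5/2) on [1, ∞)
integrate the 3 segments split at 1/6, 1/3, then add the results
over [0, 1/6), the kernel integral of 3*sqrt(3)*t**(3/2) enters the sum
for t in [1/6, 1/3): the term is ∫ exp(-3*t)·t^(s-1)
piece [1/3, ∞): integrate sqrt(3)/(27*t**(5/2)) against the kernel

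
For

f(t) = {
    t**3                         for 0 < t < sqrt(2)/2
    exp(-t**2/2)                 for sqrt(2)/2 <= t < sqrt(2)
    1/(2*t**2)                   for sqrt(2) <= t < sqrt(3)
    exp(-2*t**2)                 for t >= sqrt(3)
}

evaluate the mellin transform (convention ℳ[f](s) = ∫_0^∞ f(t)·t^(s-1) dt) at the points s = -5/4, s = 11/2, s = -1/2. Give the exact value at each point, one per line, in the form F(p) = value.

invert the power substitution to get t**(3/2) on [0, 1/2); exp(-t/2) on [1/2, 2); 1/(2*t) on [2, 3); …
cuts at sqrt(2)/2, sqrt(2), sqrt(3): linearity sums the 4 kernel integrals
∫ over [0, sqrt(2)/2) of t**3·t^(s-1) joins the sum
between sqrt(2)/2 and sqrt(2) the integrand is exp(-t**2/2)·t^(s-1)
on [sqrt(2), sqrt(3)): add ∫ 1/(2*t**2)·t^(s-1) dt
∫ exp(-2*t**2)·t^(s-1) over [sqrt(3), ∞)

F(-5/4) = -2**(3/8)*uppergamma(-5/8, 1)/4 - 2*3**(3/8)/117 + 2**(5/8)*uppergamma(-5/8, 6)/2 + 2**(3/8)/26 + 2*2**(1/8)/7 + 2**(3/8)*uppergamma(-5/8, 1/4)/4
F(11/2) = -2*2**(3/4)*uppergamma(11/4, 1) - 537*2**(3/4)/1904 + 2**(1/4)*uppergamma(11/4, 6)/16 + 3*3**(3/4)/7 + 2*2**(3/4)*uppergamma(11/4, 1/4)
F(-1/2) = -2**(3/4)*uppergamma(-1/4, 1)/4 - 3**(3/4)/45 + 2**(1/4)*uppergamma(-1/4, 6)/2 + 3*2**(3/4)/20 + 2**(3/4)*uppergamma(-1/4, 1/4)/4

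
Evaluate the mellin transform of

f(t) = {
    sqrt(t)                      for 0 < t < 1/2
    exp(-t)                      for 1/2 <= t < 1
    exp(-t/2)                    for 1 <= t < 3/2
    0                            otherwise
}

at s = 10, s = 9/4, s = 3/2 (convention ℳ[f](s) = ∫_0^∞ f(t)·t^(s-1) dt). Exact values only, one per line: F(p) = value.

split f at 1/2, 1: ℳ[f](s) collects 3 kernel integrals
the [0, 1/2) slice contributes ∫ sqrt(t)·t^(s-1) dt
segment 1/2 to 1 holds exp(-t); add its integral
for t in [1, 3/2): the term is ∫ exp(-t/2)·t^(s-1)

F(10) = -201383466759*exp(-3/4)/256 - 986410*exp(-1) + sqrt(2)/21504 + 313981529075*exp(-1/2)/512
F(9/4) = -4*2**(1/4)*uppergamma(9/4, 3/4) - uppergamma(9/4, 1) + 2**(1/4)/22 + uppergamma(9/4, 1/2) + 4*2**(1/4)*uppergamma(9/4, 1/2)
F(3/2) = -sqrt(6)*exp(-3/4) - sqrt(2)*sqrt(pi)*erfc(sqrt(3)/2) - exp(-1) - sqrt(pi)*erfc(1)/2 + 1/8 + sqrt(pi)*erfc(sqrt(2)/2)/2 + sqrt(2)*exp(-1/2)/2 + sqrt(2)*sqrt(pi)*erfc(sqrt(2)/2) + 2*exp(-1/2)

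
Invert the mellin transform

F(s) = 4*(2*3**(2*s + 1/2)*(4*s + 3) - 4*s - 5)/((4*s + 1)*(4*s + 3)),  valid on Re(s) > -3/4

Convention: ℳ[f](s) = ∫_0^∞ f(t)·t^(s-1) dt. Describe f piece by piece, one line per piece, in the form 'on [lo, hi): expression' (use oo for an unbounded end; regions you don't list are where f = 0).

strip the power substitution: t**(3/2) on [0, 1); 2*sqrt(t) on [1, 3)
slice at 1, transform all 2 pieces, and sum them
over [0, 1), the kernel integral of t**(3/4) enters the sum
on [1, 9): add ∫ 2*t**(1/4)·t^(s-1) dt

on [0, 1): t**(3/4)
on [1, 9): 2*t**(1/4)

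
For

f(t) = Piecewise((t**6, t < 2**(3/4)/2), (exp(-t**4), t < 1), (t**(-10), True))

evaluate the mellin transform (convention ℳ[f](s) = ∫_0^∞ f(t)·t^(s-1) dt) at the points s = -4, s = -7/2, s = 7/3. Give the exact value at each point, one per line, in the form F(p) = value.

remove the power substitution first: t**3 on [0, sqrt(2)/2); exp(-t**2) on [sqrt(2)/2, 1); t**(-5) on [1, ∞)
remove the power substitution first: t**(3/2) on [0, 1/2); exp(-t) on [1/2, 1); t**(-5/2) on [1, ∞)
the 3 pieces separated at 2**(3/4)/2, 1 each add one integral
[0, 2**(3/4)/2) adds the kernel integral of t**6
on [2**(3/4)/2, 1) integrate f = exp(-t**4) against the kernel
the [1, ∞) slice contributes ∫ t**(-10)·t^(s-1) dt

F(-4) = -expint(2, 1)/4 + 1/14 + expint(2, 1/2)/2 + sqrt(2)/4
F(-7/2) = -uppergamma(-7/8, 1)/4 + 2/27 + uppergamma(-7/8, 1/2)/4 + 2**(3/8)/5
F(7/3) = -uppergamma(7/12, 1)/4 + 3*2**(11/12)/200 + 3/23 + uppergamma(7/12, 1/2)/4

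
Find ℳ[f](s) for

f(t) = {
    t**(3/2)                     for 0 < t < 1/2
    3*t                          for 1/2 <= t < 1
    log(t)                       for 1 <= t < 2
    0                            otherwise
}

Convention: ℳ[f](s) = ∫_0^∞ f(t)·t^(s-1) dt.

(-2*2**(2*s)*(s + 1)*(2*s + 3) + 6*2**s*s**2*(2*s + 3) + 2*2**s*(s + 1)*(2*s + 3) + 4**s*s*(s + 1)*(2*s + 3)*log(4) + sqrt(2)*s**2*(s + 1) - 3*s**2*(2*s + 3))/(2*2**s*s**2*(s + 1)*(2*s + 3))
  Re(s) > -3/2

along the cuts 1/2, 1, ℳ[f](s) splits into 3 integrals
on [0, 1/2): add ∫ t**(3/2)·t^(s-1) dt
segment [1/2, 1) carries 3*t; integrate it
segment [1, 2) carries log(t); integrate it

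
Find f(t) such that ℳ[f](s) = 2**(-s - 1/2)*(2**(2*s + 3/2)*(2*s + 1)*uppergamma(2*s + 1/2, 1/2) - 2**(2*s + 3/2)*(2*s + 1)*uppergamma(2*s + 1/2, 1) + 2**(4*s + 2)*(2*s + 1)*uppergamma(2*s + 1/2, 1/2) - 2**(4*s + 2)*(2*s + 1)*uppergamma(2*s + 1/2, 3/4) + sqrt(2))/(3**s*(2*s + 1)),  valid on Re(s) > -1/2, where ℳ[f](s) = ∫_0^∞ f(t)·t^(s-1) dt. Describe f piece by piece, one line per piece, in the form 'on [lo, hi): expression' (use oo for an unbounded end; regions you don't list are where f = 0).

reversing the common scale on t: sqrt(t) on [0, 1/4); t**(1/4)*exp(-sqrt(t)) on [1/4, 1); t**(1/4)*exp(-sqrt(t)/2) on [1, 9/4)
the power substitution comes off first: t on [0, 1/2); sqrt(t)*exp(-t) on [1/2, 1); sqrt(t)*exp(-t/2) on [1, 3/2)
reversing the shared t-power: sqrt(t) on [0, 1/2); exp(-t) on [1/2, 1); exp(-t/2) on [1, 3/2)
along the cuts 1/6, 2/3, ℳ[f](s) splits into 3 integrals
on [0, 1/6) integrate f = sqrt(6)*sqrt(t)/2 against the kernel
segment [1/6, 2/3) carries 2**(3/4)*3**(1/4)*t**(1/4)*exp(-sqrt(6)*sqrt(t)/2)/2; integrate it
on [2/3, 3/2) integrate f = 2**(3/4)*3**(1/4)*t**(1/4)*exp(-sqrt(6)*sqrt(t)/4)/2 against the kernel

on [0, 1/6): sqrt(6)*sqrt(t)/2
on [1/6, 2/3): 2**(3/4)*3**(1/4)*t**(1/4)*exp(-sqrt(6)*sqrt(t)/2)/2
on [2/3, 3/2): 2**(3/4)*3**(1/4)*t**(1/4)*exp(-sqrt(6)*sqrt(t)/4)/2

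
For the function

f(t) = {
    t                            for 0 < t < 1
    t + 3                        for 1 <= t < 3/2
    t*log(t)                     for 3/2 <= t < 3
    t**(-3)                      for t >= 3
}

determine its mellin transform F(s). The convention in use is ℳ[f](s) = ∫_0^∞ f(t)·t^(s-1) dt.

(-162*2**s*s*(s - 3)*(s**2 + 2*s + 1) - 162*2**s*(s - 3)*(s**2 + 2*s + 1) - 81*3**s*s**2*(s - 3)*(s + 1)*log(3) + 81*3**s*s**2*(s - 3)*(s + 1)*log(2) - 81*3**s*s*(s - 3)*(s + 1)*log(3) + 81*3**s*s*(s - 3)*(s + 1)*log(2) + 81*3**s*s*(s - 3)*(s + 1) + 243*3**s*s*(s - 3)*(s**2 + 2*s + 1) + 162*3**s*(s - 3)*(s**2 + 2*s + 1) + 162*6**s*s**2*(s - 3)*(s + 1)*log(3) - 162*6**s*s*(s - 3)*(s + 1) + 162*6**s*s*(s - 3)*(s + 1)*log(3) - 2*6**s*s*(s + 1)*(s**2 + 2*s + 1))/(54*2**s*s*(s - 3)*(s + 1)*(s**2 + 2*s + 1))
  -1 < Re(s) < 3

linearity at 1, 3/2, 3 turns ℳ[f](s) into 4 summed integrals
segment 0 to 1 holds t; add its integral
piece [1, 3/2): integrate (t + 3) against the kernel
between 3/2 and 3 the integrand is t*log(t)·t^(s-1)
piece [3, ∞): integrate t**(-3) against the kernel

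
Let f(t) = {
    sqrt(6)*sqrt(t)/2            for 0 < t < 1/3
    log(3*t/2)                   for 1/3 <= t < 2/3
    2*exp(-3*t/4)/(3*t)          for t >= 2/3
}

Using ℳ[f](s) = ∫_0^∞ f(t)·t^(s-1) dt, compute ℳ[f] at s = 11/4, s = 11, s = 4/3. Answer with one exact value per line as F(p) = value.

F(11/4) = 2*3**(1/4)*(-416*2**(3/4) + 104 + 121*sqrt(2) + 286*log(2) + 12584*sqrt(2)*uppergamma(7/4, 1/2))/42471
F(11) = -2047/21434787 + sqrt(2)/4074381 + log(2)/1948617 + 1254700822528*exp(-1/2)/177147
F(4/3) = 3**(2/3)*(-198*2**(1/3) + 48*sqrt(2) + 132*log(2) + 99 + 352*2**(2/3)*uppergamma(1/3, 1/2))/1584

peel off the common scale on t: sqrt(t) on [0, 1/2); log(t) on [1/2, 1); exp(-t/2)/t on [1, ∞)
strip the shared t-power: t**(3/2) on [0, 1/2); t*log(t) on [1/2, 1); exp(-t/2) on [1, ∞)
linearity at 1/3, 2/3 turns ℳ[f](s) into 3 summed integrals
on [0, 1/3) integrate f = sqrt(6)*sqrt(t)/2 against the kernel
segment 1/3 to 2/3 holds log(3*t/2); add its integral
segment [2/3, ∞) carries 2*exp(-3*t/4)/(3*t); integrate it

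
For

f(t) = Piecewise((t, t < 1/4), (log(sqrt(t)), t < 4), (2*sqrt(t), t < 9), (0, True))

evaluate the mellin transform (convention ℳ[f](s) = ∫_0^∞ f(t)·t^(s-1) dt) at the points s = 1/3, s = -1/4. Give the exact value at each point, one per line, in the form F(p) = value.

F(1/3) = 3*2**(1/3)*(-496*2**(1/3) + 125 + log(2**(80 + 160*2**(1/3))) + 192*6**(2/3))/160
F(-1/4) = sqrt(2)*(-18*log(2) - 11 + 12*sqrt(6))/3

back out the power substitution: t**2 on [0, 1/2); log(t) on [1/2, 2); 2*t on [2, 3)
the 3 pieces separated at 1/4, 4 each add one integral
∫ over [0, 1/4) of t·t^(s-1) joins the sum
[1/4, 4) adds the kernel integral of log(sqrt(t))
over [4, 9), the kernel integral of 2*sqrt(t) enters the sum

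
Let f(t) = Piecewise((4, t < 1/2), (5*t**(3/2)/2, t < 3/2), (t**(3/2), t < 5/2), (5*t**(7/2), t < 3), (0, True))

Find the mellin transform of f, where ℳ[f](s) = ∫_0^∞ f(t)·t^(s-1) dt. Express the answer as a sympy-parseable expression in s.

breakpoints 1/2, 3/2, 5/2: one integral from each of the 4 segments
segment [0, 1/2) carries 4; integrate it
piece [1/2, 3/2): integrate 5*t**(3/2)/2 against the kernel
the [3/2, 5/2) slice contributes ∫ t**(3/2)·t^(s-1) dt
the [5/2, 3) slice contributes ∫ 5*t**(7/2)·t^(s-1) dt

(2160*2**s*3**(s + 1/2)*s*(2*s + 3) + 18*sqrt(2)*3**(s + 1/2)*s*(2*s + 7) - 625*sqrt(2)*5**(s + 1/2)*s*(2*s + 3) + 20*sqrt(2)*5**(s + 1/2)*s*(2*s + 7) - 10*sqrt(2)*s*(2*s + 7) + 32*(2*s + 3)*(2*s + 7))/(8*2**s*s*(2*s + 3)*(2*s + 7))
  Re(s) > 0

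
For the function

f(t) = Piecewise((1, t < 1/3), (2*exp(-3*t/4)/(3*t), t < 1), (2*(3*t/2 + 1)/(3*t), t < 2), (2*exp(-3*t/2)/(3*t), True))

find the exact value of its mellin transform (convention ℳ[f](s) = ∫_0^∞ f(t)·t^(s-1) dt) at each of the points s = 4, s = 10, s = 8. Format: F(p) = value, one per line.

F(4) = -520*exp(-3/4)/81 + 272*exp(-3)/81 + 328*exp(-1/4)/81 + 430/81
F(10) = -4972430792*exp(-3/4)/6561 + 41379134/295245 + 91792384*exp(-3)/6561 + 27143388424*exp(-1/4)/59049
F(8) = -5549512*exp(-3/4)/729 + 397568*exp(-3)/729 + 2019422/45927 + 30293960*exp(-1/4)/6561

undo the common scale on t: 1 on [0, 1/2); exp(-t/2)/t on [1/2, 3/2); (t + 1)/t on [3/2, 3); …
strip the shared t-power: t on [0, 1/2); exp(-t/2) on [1/2, 3/2); t + 1 on [3/2, 3); …
summing 4 kernel integrals split by 1/3, 1, 2 yields ℳ[f](s)
segment 0 to 1/3 holds 1; add its integral
piece [1/3, 1): integrate 2*exp(-3*t/4)/(3*t) against the kernel
segment 1 to 2 holds 2*(3*t/2 + 1)/(3*t); add its integral
between 2 and ∞ the integrand is 2*exp(-3*t/2)/(3*t)·t^(s-1)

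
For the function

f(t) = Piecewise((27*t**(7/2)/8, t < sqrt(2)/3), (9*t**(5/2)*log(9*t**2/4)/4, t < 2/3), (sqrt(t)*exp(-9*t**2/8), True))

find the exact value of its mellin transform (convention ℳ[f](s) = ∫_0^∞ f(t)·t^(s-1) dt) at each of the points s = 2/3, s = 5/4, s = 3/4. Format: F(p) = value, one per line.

back out the shared t-power: 27*t**3/8 on [0, sqrt(2)/3); 9*t**2*log(9*t**2/4)/4 on [sqrt(2)/3, 2/3); exp(-9*t**2/8) on [2/3, ∞)
peel off the common scale on t: t**3 on [0, sqrt(2)/2); t**2*log(t**2) on [sqrt(2)/2, 1); exp(-t**2/2) on [1, ∞)
invert the power substitution to get t**(3/2) on [0, 1/2); t*log(t) on [1/2, 1); exp(-t/2) on [1, ∞)
split f at sqrt(2)/3, 2/3: ℳ[f](s) collects 3 kernel integrals
∫ 27*t**(7/2)/8·t^(s-1) over [0, sqrt(2)/3)
for t in [sqrt(2)/3, 2/3): the term is ∫ 9*t**(5/2)*log(9*t**2/4)/4·t^(s-1)
for t in [2/3, ∞): the term is ∫ sqrt(t)*exp(-9*t**2/8)·t^(s-1)

F(2/3) = 2**(7/12)*3**(5/6)*(-3600*2**(7/12) + 1083*sqrt(2) + 1800 + 2850*log(2) + 18050*2**(1/6)*uppergamma(7/12, 1/2))/162450
F(5/4) = 2**(7/8)*3**(1/4)*(-608*2**(7/8) + 304 + 225*sqrt(2) + 570*log(2) + 4275*2**(3/4)*uppergamma(7/8, 1/2))/38475
F(3/4) = 2**(5/8)*3**(3/4)*(-544*2**(5/8) + 169*sqrt(2) + 272 + 442*log(2) + 2873*2**(1/4)*uppergamma(5/8, 1/2))/25857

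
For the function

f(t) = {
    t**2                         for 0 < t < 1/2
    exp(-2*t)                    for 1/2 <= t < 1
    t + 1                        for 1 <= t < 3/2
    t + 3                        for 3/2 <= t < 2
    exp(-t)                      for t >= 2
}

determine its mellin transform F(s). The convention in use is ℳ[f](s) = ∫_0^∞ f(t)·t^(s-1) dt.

(20*2**(2*s)*s*(s + 2) + 12*2**(2*s)*(s + 2) + 4*2**s*s*(s + 1)*(s + 2)*uppergamma(s, 2) - 8*2**s*s*(s + 2) - 4*2**s*(s + 2) - 8*3**s*s*(s + 2) - 8*3**s*(s + 2) + 4*s*(s + 1)*(s + 2)*uppergamma(s, 1) - 4*s*(s + 1)*(s + 2)*uppergamma(s, 2) + s*(s + 1))/(4*2**s*s*(s + 1)*(s + 2))
  Re(s) > -2

f breaks at 1/2, 1, 3/2, 2 into 5 integrals to sum
[0, 1/2) adds the kernel integral of t**2
piece [1/2, 1): integrate exp(-2*t) against the kernel
∫ (t + 1)·t^(s-1) over [1, 3/2)
for t in [3/2, 2): the term is ∫ (t + 3)·t^(s-1)
[2, ∞) adds the kernel integral of exp(-t)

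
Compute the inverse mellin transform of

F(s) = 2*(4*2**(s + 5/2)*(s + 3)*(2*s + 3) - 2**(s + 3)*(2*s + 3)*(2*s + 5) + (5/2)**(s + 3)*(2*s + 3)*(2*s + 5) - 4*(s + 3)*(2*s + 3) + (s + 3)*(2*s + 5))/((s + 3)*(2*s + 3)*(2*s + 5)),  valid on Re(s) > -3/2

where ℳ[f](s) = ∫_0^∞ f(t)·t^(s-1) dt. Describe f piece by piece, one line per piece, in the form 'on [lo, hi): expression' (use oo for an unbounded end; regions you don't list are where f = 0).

breakpoints 1, 2: one integral from each of the 3 segments
for t in [0, 1): the term is ∫ t**(3/2)·t^(s-1)
over [1, 2), the kernel integral of 4*t**(5/2) enters the sum
∫ over [2, 5/2) of 2*t**3·t^(s-1) joins the sum

on [0, 1): t**(3/2)
on [1, 2): 4*t**(5/2)
on [2, 5/2): 2*t**3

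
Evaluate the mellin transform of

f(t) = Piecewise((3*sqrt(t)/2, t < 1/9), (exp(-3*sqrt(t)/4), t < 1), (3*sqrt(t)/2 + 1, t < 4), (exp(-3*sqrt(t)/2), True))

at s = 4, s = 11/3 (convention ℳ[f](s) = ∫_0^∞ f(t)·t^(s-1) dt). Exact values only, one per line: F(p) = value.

invert the power substitution to get 3*t/2 on [0, 1/3); exp(-3*t/4) on [1/3, 1); 3*t/2 + 1 on [1, 2); …
undo the common scale on t: t on [0, 1/2); exp(-t/2) on [1/2, 3/2); t + 1 on [3/2, 3); …
along the cuts 1/9, 1, 4, ℳ[f](s) splits into 4 integrals
∫ 3*sqrt(t)/2·t^(s-1) over [0, 1/9)
the [1/9, 1) slice contributes ∫ exp(-3*sqrt(t)/4)·t^(s-1) dt
∫ over [1, 4) of (3*sqrt(t)/2 + 1)·t^(s-1) joins the sum
∫ exp(-3*sqrt(t)/2)·t^(s-1) over [4, ∞)

F(4) = -155388280*exp(-3/4)/729 + 55289551/236196 + 5690368*exp(-3)/729 + 848230888*exp(-1/4)/6561
F(11/3) = 3**(2/3)*(-9011200*2**(2/3)*uppergamma(22/3, 3/4) - 380538*3**(1/3) + 33 + 70400*2**(1/3)*uppergamma(22/3, 3) + 76422528*6**(1/3) + 9011200*2**(2/3)*uppergamma(22/3, 1/4))/1804275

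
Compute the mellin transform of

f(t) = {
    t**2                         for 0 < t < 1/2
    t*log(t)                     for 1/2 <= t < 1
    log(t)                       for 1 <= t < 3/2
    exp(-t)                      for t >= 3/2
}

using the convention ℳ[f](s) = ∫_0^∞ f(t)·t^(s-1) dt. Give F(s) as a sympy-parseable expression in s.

(4*2**s*s**2*(s + 2)*(s**2 + 2*s + 1)*uppergamma(s, 3/2) - 4*2**s*s**2*(s + 2) + 4*2**s*(s + 2)*(s**2 + 2*s + 1) + 3**s*s*(s + 2)*(-4*log(2) + 4*log(3))*(s**2 + 2*s + 1) - 4*3**s*(s + 2)*(s**2 + 2*s + 1) + s**3*(s + 2)*log(4) + s**2*(s + 2)*log(4) + 2*s**2*(s + 2) + s**2*(s**2 + 2*s + 1))/(4*2**s*s**2*(s + 2)*(s**2 + 2*s + 1))
  Re(s) > -2

the 4 pieces separated at 1/2, 1, 3/2 each add one integral
piece [0, 1/2): integrate t**2 against the kernel
∫ over [1/2, 1) of t*log(t)·t^(s-1) joins the sum
on [1, 3/2): add ∫ log(t)·t^(s-1) dt
piece [3/2, ∞): integrate exp(-t) against the kernel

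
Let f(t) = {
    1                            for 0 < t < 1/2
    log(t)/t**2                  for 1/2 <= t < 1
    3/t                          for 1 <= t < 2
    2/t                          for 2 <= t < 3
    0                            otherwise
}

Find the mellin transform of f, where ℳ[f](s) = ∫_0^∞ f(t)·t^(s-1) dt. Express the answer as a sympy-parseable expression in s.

invert the shared t-power to get t on [0, 1/2); log(t)/t on [1/2, 1); 3 on [1, 2); …
f breaks at 1/2, 1, 2 into 4 integrals to sum
segment 0 to 1/2 holds 1; add its integral
∫ log(t)/t**2·t^(s-1) over [1/2, 1)
[1, 2) adds the kernel integral of 3/t
piece [2, 3): integrate 2/t against the kernel

(3*2**(2*s)*s*(-2*s + (s - 1)**2 + 3) - 6*2**s*s*(s - 1) - 18*2**s*s*(-2*s + (s - 1)**2 + 3) + 4*6**s*s*(-2*s + (s - 1)**2 + 3) + 24*s*(s - 1)**2*log(2) - 24*s*(s - 1)*log(2) + 24*s*(s - 1) + 6*(s - 1)*(-2*s + (s - 1)**2 + 3))/(6*2**s*s*(s - 1)*(-2*s + (s - 1)**2 + 3))
  Re(s) > 0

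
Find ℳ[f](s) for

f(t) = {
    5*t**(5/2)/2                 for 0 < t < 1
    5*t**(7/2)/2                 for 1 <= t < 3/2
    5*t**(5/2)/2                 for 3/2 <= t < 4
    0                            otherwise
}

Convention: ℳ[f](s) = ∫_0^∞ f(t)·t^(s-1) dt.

treat the 3 regions marked off by 1, 3/2 separately and sum
for t in [0, 1): the term is ∫ 5*t**(5/2)/2·t^(s-1)
between 1 and 3/2 the integrand is 5*t**(7/2)/2·t^(s-1)
piece [3/2, 4): integrate 5*t**(5/2)/2 against the kernel

5*(-(3/2)**(s + 5/2)*(2*s + 7) + (3/2)**(s + 7/2)*(2*s + 5) + 4**(s + 5/2)*(2*s + 7) + 2)/((2*s + 5)*(2*s + 7))
  Re(s) > -5/2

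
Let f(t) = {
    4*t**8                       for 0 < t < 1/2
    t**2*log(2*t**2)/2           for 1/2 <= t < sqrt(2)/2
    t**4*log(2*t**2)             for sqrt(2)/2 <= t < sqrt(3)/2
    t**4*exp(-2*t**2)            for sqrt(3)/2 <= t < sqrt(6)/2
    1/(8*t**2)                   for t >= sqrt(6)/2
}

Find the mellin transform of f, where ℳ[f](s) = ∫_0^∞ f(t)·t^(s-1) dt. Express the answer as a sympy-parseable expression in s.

back out the power substitution: 4*t**4 on [0, 1/4); t*log(2*t)/2 on [1/4, 1/2); t**2*log(2*t) on [1/2, 3/4); …
reversing the shared t-power: 4*t**2 on [0, 1/4); log(2*t)/(2*t) on [1/4, 1/2); log(2*t) on [1/2, 3/4); …
invert the common scale on t to get t**2 on [0, 1/2); log(t)/t on [1/2, 1); log(t) on [1, 3/2); …
the 5 pieces separated at 1/2, sqrt(2)/2, sqrt(3)/2, sqrt(6)/2 each add one integral
on [0, 1/2): add ∫ 4*t**8·t^(s-1) dt
for t in [1/2, sqrt(2)/2): the term is ∫ t**2*log(2*t**2)/2·t^(s-1)
[sqrt(2)/2, sqrt(3)/2) adds the kernel integral of t**4*log(2*t**2)
for t in [sqrt(3)/2, sqrt(6)/2): the term is ∫ t**4*exp(-2*t**2)·t^(s-1)
over [sqrt(6)/2, ∞), the kernel integral of 1/(8*t**2) enters the sum

(24*2**(s/2)*(s - 2)*(s + 4)**2*(s + 8)*(4*s - (s + 4)**2 + 12)*uppergamma(s/2 + 2, 3/2) - 24*2**(s/2)*(s - 2)*(s + 4)**2*(s + 8)*(4*s - (s + 4)**2 + 12)*uppergamma(s/2 + 2, 3) + 96*2**(s/2)*(s - 2)*(s + 4)**2*(s + 8) + 96*2**(s/2)*(s - 2)*(s + 8)*(4*s - (s + 4)**2 + 12) + 3**(s/2)*(s - 2)*(s + 4)*(s + 8)*(-108*log(2) + 108*log(3))*(4*s - (s + 4)**2 + 12) - 216*3**(s/2)*(s - 2)*(s + 8)*(4*s - (s + 4)**2 + 12) - 16*6**(s/2)*(s + 4)**2*(s + 8)*(4*s - (s + 4)**2 + 12) - 24*(s - 2)*(s + 4)**3*(s + 8)*log(2) - 48*(s - 2)*(s + 4)**2*(s + 8) + 48*(s - 2)*(s + 4)**2*(s + 8)*log(2) + 3*(s - 2)*(s + 4)**2*(4*s - (s + 4)**2 + 12))/(192*2**s*(s - 2)*(s + 4)**2*(s + 8)*(4*s - (s + 4)**2 + 12))
  -8 < Re(s) < 2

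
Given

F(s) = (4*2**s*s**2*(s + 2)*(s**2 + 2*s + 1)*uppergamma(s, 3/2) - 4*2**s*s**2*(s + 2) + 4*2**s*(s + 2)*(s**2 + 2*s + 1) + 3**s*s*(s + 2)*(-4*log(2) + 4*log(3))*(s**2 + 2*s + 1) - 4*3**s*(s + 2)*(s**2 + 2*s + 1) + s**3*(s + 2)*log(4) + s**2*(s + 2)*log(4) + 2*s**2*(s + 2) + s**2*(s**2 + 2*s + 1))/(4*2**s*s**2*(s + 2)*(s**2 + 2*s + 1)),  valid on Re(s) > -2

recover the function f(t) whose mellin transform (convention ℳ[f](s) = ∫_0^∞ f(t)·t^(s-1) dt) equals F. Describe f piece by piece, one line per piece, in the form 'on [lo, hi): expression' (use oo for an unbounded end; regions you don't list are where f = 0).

on [0, 1/2): t**2
on [1/2, 1): t*log(t)
on [1, 3/2): log(t)
on [3/2, oo): exp(-t)

cuts at 1/2, 1, 3/2: linearity sums the 4 kernel integrals
segment 0 to 1/2 holds t**2; add its integral
the [1/2, 1) slice contributes ∫ t*log(t)·t^(s-1) dt
on [1, 3/2) integrate f = log(t) against the kernel
segment [3/2, ∞) carries exp(-t); integrate it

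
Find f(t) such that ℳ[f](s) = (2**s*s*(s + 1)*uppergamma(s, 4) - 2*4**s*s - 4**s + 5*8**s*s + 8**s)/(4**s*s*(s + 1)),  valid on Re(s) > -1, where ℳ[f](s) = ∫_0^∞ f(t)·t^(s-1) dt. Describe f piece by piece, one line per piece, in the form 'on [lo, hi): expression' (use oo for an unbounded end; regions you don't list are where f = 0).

slice at 1, 2, transform all 3 pieces, and sum them
∫ t·t^(s-1) over [0, 1)
segment [1, 2) carries (2*t + 1); integrate it
segment [2, ∞) carries exp(-2*t); integrate it

on [0, 1): t
on [1, 2): 2*t + 1
on [2, oo): exp(-2*t)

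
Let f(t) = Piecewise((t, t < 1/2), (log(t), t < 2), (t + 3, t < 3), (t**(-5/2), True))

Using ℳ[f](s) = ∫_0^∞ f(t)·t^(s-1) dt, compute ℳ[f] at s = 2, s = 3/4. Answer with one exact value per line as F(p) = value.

F(2) = 2*sqrt(3)/3 + 17*log(2)/8 + 207/16
F(3/4) = 2**(1/4)*(-436*sqrt(2) + 2*2**(3/4)*3**(1/4) + 65 + log(2**(42 + 84*sqrt(2))) + 180*6**(3/4))/63

breakpoints 1/2, 2, 3: one integral from each of the 4 segments
segment [0, 1/2) carries t; integrate it
between 1/2 and 2 the integrand is log(t)·t^(s-1)
for t in [2, 3): the term is ∫ (t + 3)·t^(s-1)
over [3, ∞), the kernel integral of t**(-5/2) enters the sum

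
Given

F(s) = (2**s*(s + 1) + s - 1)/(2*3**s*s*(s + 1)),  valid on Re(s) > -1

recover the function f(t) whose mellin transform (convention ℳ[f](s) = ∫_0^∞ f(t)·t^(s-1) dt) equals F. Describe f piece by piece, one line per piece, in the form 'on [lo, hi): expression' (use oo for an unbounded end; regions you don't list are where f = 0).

on [0, 1/3): 3*t
on [1/3, 2/3): 1/2

undo the common scale on t: t on [0, 1); 1/2 on [1, 2)
cuts at 1/3: linearity sums the 2 kernel integrals
on [0, 1/3): add ∫ 3*t·t^(s-1) dt
on [1/3, 2/3) integrate f = 1/2 against the kernel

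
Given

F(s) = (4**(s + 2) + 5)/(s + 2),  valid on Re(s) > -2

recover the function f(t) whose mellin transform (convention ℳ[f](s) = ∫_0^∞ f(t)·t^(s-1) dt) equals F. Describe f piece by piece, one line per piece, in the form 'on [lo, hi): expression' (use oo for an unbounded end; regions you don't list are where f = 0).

integrate the 2 segments split at 1, then add the results
[0, 1) adds the kernel integral of 6*t**2
the [1, 4) slice contributes ∫ t**2·t^(s-1) dt

on [0, 1): 6*t**2
on [1, 4): t**2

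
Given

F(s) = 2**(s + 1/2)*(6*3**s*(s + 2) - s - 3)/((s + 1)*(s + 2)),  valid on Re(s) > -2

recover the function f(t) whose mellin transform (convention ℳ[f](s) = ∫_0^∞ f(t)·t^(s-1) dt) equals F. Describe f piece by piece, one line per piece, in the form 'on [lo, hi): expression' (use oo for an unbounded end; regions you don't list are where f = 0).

on [0, 2): sqrt(2)*t**2/4
on [2, 6): sqrt(2)*t

the shared t-power comes off first: sqrt(2)*t**(3/2)/4 on [0, 2); sqrt(2)*sqrt(t) on [2, 6)
invert the common scale on t to get t**(3/2) on [0, 1); 2*sqrt(t) on [1, 3)
slice at 2, transform all 2 pieces, and sum them
∫ sqrt(2)*t**2/4·t^(s-1) over [0, 2)
between 2 and 6 the integrand is sqrt(2)*t·t^(s-1)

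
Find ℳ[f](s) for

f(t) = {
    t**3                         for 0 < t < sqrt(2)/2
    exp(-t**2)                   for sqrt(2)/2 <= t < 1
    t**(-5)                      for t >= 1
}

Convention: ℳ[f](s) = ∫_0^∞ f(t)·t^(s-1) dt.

(2*2**(s/2)*(s - 5)*(s + 3)*uppergamma(s/2, 1/2) - 2*2**(s/2)*(s - 5)*(s + 3)*uppergamma(s/2, 1) - 4*2**(s/2)*(s + 3) + sqrt(2)*(s - 5))/(4*2**(s/2)*(s - 5)*(s + 3))
  -3 < Re(s) < 5

reversing the power substitution: t**(3/2) on [0, 1/2); exp(-t) on [1/2, 1); t**(-5/2) on [1, ∞)
along the cuts sqrt(2)/2, 1, ℳ[f](s) splits into 3 integrals
∫ t**3·t^(s-1) over [0, sqrt(2)/2)
[sqrt(2)/2, 1) adds the kernel integral of exp(-t**2)
for t in [1, ∞): the term is ∫ t**(-5)·t^(s-1)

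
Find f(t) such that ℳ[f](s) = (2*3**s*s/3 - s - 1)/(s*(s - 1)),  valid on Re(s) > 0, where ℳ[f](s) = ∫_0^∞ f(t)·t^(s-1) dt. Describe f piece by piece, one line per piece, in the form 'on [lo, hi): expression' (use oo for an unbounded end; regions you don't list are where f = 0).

invert the shared t-power to get 1/sqrt(t) on [0, 1); 2/t**(3/2) on [1, 3)
peel off the shared t-power: sqrt(t) on [0, 1); 2/sqrt(t) on [1, 3)
reversing the shared t-power: t**(3/2) on [0, 1); 2*sqrt(t) on [1, 3)
treat the 2 regions marked off by 1 separately and sum
on [0, 1) integrate f = 1 against the kernel
on [1, 3): add ∫ 2/t·t^(s-1) dt

on [0, 1): 1
on [1, 3): 2/t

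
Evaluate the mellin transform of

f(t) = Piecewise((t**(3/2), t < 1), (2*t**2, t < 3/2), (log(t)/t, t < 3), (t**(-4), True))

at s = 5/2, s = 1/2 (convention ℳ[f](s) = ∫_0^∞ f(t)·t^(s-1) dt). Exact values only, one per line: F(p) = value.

F(5/2) = -34*sqrt(3)/27 - 7/36 + log(2**(sqrt(6)/2)*3**(-sqrt(6)/2 + 2*sqrt(3))) + 35*sqrt(6)/24
F(1/2) = -754*sqrt(3)/567 - 2*sqrt(3)*log(3)/3 - 2*sqrt(6)*log(2)/3 - 3/10 + 2*sqrt(6)*log(3)/3 + 67*sqrt(6)/30

slice at 1, 3/2, 3, transform all 4 pieces, and sum them
piece [0, 1): integrate t**(3/2) against the kernel
segment [1, 3/2) carries 2*t**2; integrate it
∫ over [3/2, 3) of log(t)/t·t^(s-1) joins the sum
[3, ∞) adds the kernel integral of t**(-4)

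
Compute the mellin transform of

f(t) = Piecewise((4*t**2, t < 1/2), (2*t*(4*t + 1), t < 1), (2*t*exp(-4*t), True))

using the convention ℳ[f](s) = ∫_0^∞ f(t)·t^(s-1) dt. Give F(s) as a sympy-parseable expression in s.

(20*2**(2*s)*(s + 1) + 4*2**(2*s) - 4*2**s*(s + 1) - 2*2**s + (s + 1)*(s + 2)*uppergamma(s + 1, 4))/(2*2**(2*s)*(s + 1)*(s + 2))
  Re(s) > -2

strip the common scale on t: t**2 on [0, 1); t*(2*t + 1) on [1, 2); t*exp(-2*t) on [2, ∞)
strip the shared t-power: t on [0, 1); 2*t + 1 on [1, 2); exp(-2*t) on [2, ∞)
split f at 1/2, 1: ℳ[f](s) collects 3 kernel integrals
[0, 1/2) adds the kernel integral of 4*t**2
the [1/2, 1) slice contributes ∫ 2*t*(4*t + 1)·t^(s-1) dt
on [1, ∞): add ∫ 2*t*exp(-4*t)·t^(s-1) dt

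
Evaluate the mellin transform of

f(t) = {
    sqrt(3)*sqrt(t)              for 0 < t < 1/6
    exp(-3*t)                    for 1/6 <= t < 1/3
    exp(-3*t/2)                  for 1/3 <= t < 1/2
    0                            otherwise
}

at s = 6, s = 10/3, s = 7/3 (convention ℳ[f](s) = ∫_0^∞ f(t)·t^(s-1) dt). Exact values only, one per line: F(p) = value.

F(6) = -86701*exp(-3/4)/3888 - 326*exp(-1)/729 + sqrt(2)/606528 + 411515*exp(-1/2)/23328
F(10/3) = 6**(2/3)*(-1472*2**(2/3)*uppergamma(10/3, 3/4) - 184*2**(1/3)*uppergamma(10/3, 1) + 3*sqrt(2) + 184*2**(1/3)*uppergamma(10/3, 1/2) + 1472*2**(2/3)*uppergamma(10/3, 1/2))/29808
F(7/3) = 6**(2/3)*(-272*2**(2/3)*uppergamma(7/3, 3/4) - 68*2**(1/3)*uppergamma(7/3, 1) + 3*sqrt(2) + 68*2**(1/3)*uppergamma(7/3, 1/2) + 272*2**(2/3)*uppergamma(7/3, 1/2))/3672

peel off the common scale on t: sqrt(t) on [0, 1/2); exp(-t) on [1/2, 1); exp(-t/2) on [1, 3/2)
decompose at 1/6, 1/3; ℳ[f](s) sums the 3 pieces' integrals
the [0, 1/6) slice contributes ∫ sqrt(3)*sqrt(t)·t^(s-1) dt
[1/6, 1/3) adds the kernel integral of exp(-3*t)
the [1/3, 1/2) slice contributes ∫ exp(-3*t/2)·t^(s-1) dt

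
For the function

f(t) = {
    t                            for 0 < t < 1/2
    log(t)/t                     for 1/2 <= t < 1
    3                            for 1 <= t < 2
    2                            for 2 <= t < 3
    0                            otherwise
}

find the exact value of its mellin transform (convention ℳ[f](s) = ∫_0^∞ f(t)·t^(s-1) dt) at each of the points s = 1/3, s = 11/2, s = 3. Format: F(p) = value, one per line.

slice at 1/2, 1, 2, transform all 4 pieces, and sum them
segment 0 to 1/2 holds t; add its integral
over [1/2, 1), the kernel integral of log(t)/t enters the sum
over [1, 2), the kernel integral of 3 enters the sum
piece [2, 3): integrate 2 against the kernel

F(1/3) = -45/4 - 3*2**(2/3)*log(2)/2 + 3*2**(1/3) + 39*2**(2/3)/16 + 6*3**(1/3)
F(11/2) = sqrt(2)*(-220480*sqrt(2) + 5148*log(2) + 4315123 + 32752512*sqrt(6))/741312
F(3) = log(2)/8 + 3743/192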